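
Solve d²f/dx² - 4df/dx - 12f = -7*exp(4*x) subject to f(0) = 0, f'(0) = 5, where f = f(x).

f = -37*exp(-2*x)/48 + 3*exp(6*x)/16 + 7*exp(4*x)/12

Characteristic equation r² - 4r - 12 = 0 factors as (r + 2)(r - 6) = 0, so r = -2, 6.
Hence f_h = C1*exp(-2*x) + C2*exp(6*x).
Try f_p = A*exp(4*x). Substituting into the equation and dividing by exp(4*x) gives A = 7/12, so f_p = 7*exp(4*x)/12.
General solution: f = 7*exp(4*x)/12 + C1*exp(-2*x) + C2*exp(6*x).
Apply the initial conditions: f(0) = 7/12 + C1 + C2 = 0 and f'(0) = 7/3 - 2*C1 + 6*C2 = 5. Solving gives C1 = -37/48, C2 = 3/16.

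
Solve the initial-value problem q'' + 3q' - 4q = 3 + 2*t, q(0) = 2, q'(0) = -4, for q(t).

q = -9/8 - t/2 + 9*exp(t)/5 + 53*exp(-4*t)/40

Characteristic equation r² + 3r - 4 = 0 factors as (r + 4)(r - 1) = 0, so r = -4, 1.
Hence q_h = C1*exp(-4*t) + C2*exp(t).
For the particular solution try q_p = A0 + A1*t. Substituting and matching coefficients of each power of t gives A0 = -9/8, A1 = -1/2, so q_p = -9/8 - t/2.
General solution: q = -9/8 - t/2 + C1*exp(-4*t) + C2*exp(t).
Apply the initial conditions: q(0) = -9/8 + C1 + C2 = 2 and q'(0) = -1/2 + C2 - 4*C1 = -4. Solving gives C1 = 53/40, C2 = 9/5.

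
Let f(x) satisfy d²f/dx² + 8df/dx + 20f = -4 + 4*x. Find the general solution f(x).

f = -7/25 + x/5 + C1*cos(2*x)*exp(-4*x) + C2*exp(-4*x)*sin(2*x)

Characteristic equation r² + 8r + 20 = 0 has discriminant (8)² - 4·(20) = -16 < 0, so r = -4 ± 2i.
Hence f_h = C1*cos(2*x)*exp(-4*x) + C2*exp(-4*x)*sin(2*x).
For the particular solution try f_p = A0 + A1*x. Substituting and matching coefficients of each power of x gives A0 = -7/25, A1 = 1/5, so f_p = -7/25 + x/5.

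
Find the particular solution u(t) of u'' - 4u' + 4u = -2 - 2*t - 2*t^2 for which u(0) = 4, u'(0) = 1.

u = -7/4 - 3*t/2 - t**2/2 + 23*exp(2*t)/4 - 9*t*exp(2*t)

Characteristic equation r² - 4r + 4 = 0 has discriminant (-4)² - 4·(4) = 0, so r = 2 is a repeated root.
Hence u_h = (C1 + C2*t)*exp(2*t).
For the particular solution try u_p = A0 + A1*t + A2*t^2. Substituting and matching coefficients of each power of t gives A0 = -7/4, A1 = -3/2, A2 = -1/2, so u_p = -7/4 - 3*t/2 - t^2/2.
General solution: u = -7/4 - 3*t/2 - t^2/2 + C1*exp(2*t) + C2*t*exp(2*t).
Apply the initial conditions: u(0) = -7/4 + C1 = 4 and u'(0) = -3/2 + C2 + 2*C1 = 1. Solving gives C1 = 23/4, C2 = -9.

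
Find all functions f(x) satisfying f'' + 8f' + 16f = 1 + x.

Characteristic equation r² + 8r + 16 = 0 has discriminant (8)² - 4·(16) = 0, so r = -4 is a repeated root.
Hence f_h = (C1 + C2*x)*exp(-4*x).
For the particular solution try f_p = A0 + A1*x. Substituting and matching coefficients of each power of x gives A0 = 1/32, A1 = 1/16, so f_p = 1/32 + x/16.

f = 1/32 + x/16 + C1*exp(-4*x) + C2*x*exp(-4*x)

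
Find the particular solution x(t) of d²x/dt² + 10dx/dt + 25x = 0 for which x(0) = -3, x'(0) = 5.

Characteristic equation r² + 10r + 25 = 0 has discriminant (10)² - 4·(25) = 0, so r = -5 is a repeated root.
Hence x_h = (C1 + C2*t)*exp(-5*t).
Apply the initial conditions: x(0) = C1 = -3 and x'(0) = C2 - 5*C1 = 5. Solving gives C1 = -3, C2 = -10.

x = -3*exp(-5*t) - 10*t*exp(-5*t)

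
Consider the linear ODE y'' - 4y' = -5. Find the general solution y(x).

Characteristic equation r² - 4r = 0 factors as (r - 4)r = 0, so r = 4, 0.
Hence y_h = C1*exp(4*x) + C2.
Since 0 is a characteristic root (multiplicity 1), multiply the polynomial trial by x: try y_p = A0*x. Substituting and matching coefficients of each power of x gives A0 = 5/4, so y_p = 5*x/4.

y = C2 + 5*x/4 + C1*exp(4*x)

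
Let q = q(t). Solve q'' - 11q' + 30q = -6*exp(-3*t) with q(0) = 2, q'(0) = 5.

q = -17*exp(6*t)/3 - exp(-3*t)/12 + 31*exp(5*t)/4

Characteristic equation r² - 11r + 30 = 0 factors as (r - 6)(r - 5) = 0, so r = 6, 5.
Hence q_h = C1*exp(6*t) + C2*exp(5*t).
Try q_p = A*exp(-3*t). Substituting into the equation and dividing by exp(-3*t) gives A = -1/12, so q_p = -exp(-3*t)/12.
General solution: q = -exp(-3*t)/12 + C1*exp(6*t) + C2*exp(5*t).
Apply the initial conditions: q(0) = -1/12 + C1 + C2 = 2 and q'(0) = 1/4 + 5*C2 + 6*C1 = 5. Solving gives C1 = -17/3, C2 = 31/4.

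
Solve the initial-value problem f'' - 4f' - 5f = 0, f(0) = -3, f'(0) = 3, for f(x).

f = -3*exp(-x)

Characteristic equation r² - 4r - 5 = 0 factors as (r + 1)(r - 5) = 0, so r = -1, 5.
Hence f_h = C1*exp(-x) + C2*exp(5*x).
Apply the initial conditions: f(0) = C1 + C2 = -3 and f'(0) = -C1 + 5*C2 = 3. Solving gives C1 = -3, C2 = 0.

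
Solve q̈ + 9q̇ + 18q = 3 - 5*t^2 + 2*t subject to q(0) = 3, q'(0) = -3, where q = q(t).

Characteristic equation r² + 9r + 18 = 0 factors as (r + 6)(r + 3) = 0, so r = -6, -3.
Hence q_h = C1*exp(-6*t) + C2*exp(-3*t).
For the particular solution try q_p = A0 + A1*t + A2*t^2. Substituting and matching coefficients of each power of t gives A0 = 1/324, A1 = 7/18, A2 = -5/18, so q_p = 1/324 - 5*t^2/18 + 7*t/18.
General solution: q = 1/324 - 5*t^2/18 + 7*t/18 + C1*exp(-6*t) + C2*exp(-3*t).
Apply the initial conditions: q(0) = 1/324 + C1 + C2 = 3 and q'(0) = 7/18 - 6*C1 - 3*C2 = -3. Solving gives C1 = -605/324, C2 = 394/81.

q = 1/324 - 605*exp(-6*t)/324 - 5*t**2/18 + 7*t/18 + 394*exp(-3*t)/81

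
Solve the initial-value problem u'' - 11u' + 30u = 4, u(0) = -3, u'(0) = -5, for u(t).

Characteristic equation r² - 11r + 30 = 0 factors as (r - 5)(r - 6) = 0, so r = 5, 6.
Hence u_h = C1*exp(5*t) + C2*exp(6*t).
For the particular solution try u_p = A0. Substituting and matching coefficients of each power of t gives A0 = 2/15, so u_p = 2/15.
General solution: u = 2/15 + C1*exp(5*t) + C2*exp(6*t).
Apply the initial conditions: u(0) = 2/15 + C1 + C2 = -3 and u'(0) = 5*C1 + 6*C2 = -5. Solving gives C1 = -69/5, C2 = 32/3.

u = 2/15 - 69*exp(5*t)/5 + 32*exp(6*t)/3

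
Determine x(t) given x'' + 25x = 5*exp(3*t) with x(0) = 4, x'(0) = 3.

Characteristic equation r² + 25 = 0 has discriminant (0)² - 4·(25) = -100 < 0, so r = ± 5i.
Hence x_h = C1*cos(5*t) + C2*sin(5*t).
Try x_p = A*exp(3*t). Substituting into the equation and dividing by exp(3*t) gives A = 5/34, so x_p = 5*exp(3*t)/34.
General solution: x = 5*exp(3*t)/34 + C1*cos(5*t) + C2*sin(5*t).
Apply the initial conditions: x(0) = 5/34 + C1 = 4 and x'(0) = 15/34 + 5*C2 = 3. Solving gives C1 = 131/34, C2 = 87/170.

x = 5*exp(3*t)/34 + 87*sin(5*t)/170 + 131*cos(5*t)/34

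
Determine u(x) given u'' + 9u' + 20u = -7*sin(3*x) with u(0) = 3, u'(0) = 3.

u = -489*exp(-5*x)/34 - 77*sin(3*x)/850 + 189*cos(3*x)/850 + 429*exp(-4*x)/25

Characteristic equation r² + 9r + 20 = 0 factors as (r + 4)(r + 5) = 0, so r = -4, -5.
Hence u_h = C1*exp(-4*x) + C2*exp(-5*x).
Try u_p = A*cos(3*x) + B*sin(3*x). Substituting and equating the coefficients of cos(3x) and sin(3x) gives A = 189/850, B = -77/850, so u_p = -77*sin(3*x)/850 + 189*cos(3*x)/850.
General solution: u = -77*sin(3*x)/850 + 189*cos(3*x)/850 + C1*exp(-4*x) + C2*exp(-5*x).
Apply the initial conditions: u(0) = 189/850 + C1 + C2 = 3 and u'(0) = -231/850 - 5*C2 - 4*C1 = 3. Solving gives C1 = 429/25, C2 = -489/34.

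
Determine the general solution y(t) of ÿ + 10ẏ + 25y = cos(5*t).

Characteristic equation r² + 10r + 25 = 0 has discriminant (10)² - 4·(25) = 0, so r = -5 is a repeated root.
Hence y_h = (C1 + C2*t)*exp(-5*t).
Try y_p = A*cos(5*t) + B*sin(5*t). Substituting and equating the coefficients of cos(5t) and sin(5t) gives A = 0, B = 1/50, so y_p = sin(5*t)/50.

y = sin(5*t)/50 + C1*exp(-5*t) + C2*t*exp(-5*t)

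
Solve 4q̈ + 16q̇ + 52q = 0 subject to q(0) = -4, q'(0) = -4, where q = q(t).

Divide through by 4: q'' + 4q' + 13q = 0.
Characteristic equation r² + 4r + 13 = 0 has discriminant (4)² - 4·(13) = -36 < 0, so r = -2 ± 3i.
Hence q_h = C1*cos(3*t)*exp(-2*t) + C2*exp(-2*t)*sin(3*t).
Apply the initial conditions: q(0) = C1 = -4 and q'(0) = -2*C1 + 3*C2 = -4. Solving gives C1 = -4, C2 = -4.

q = -4*cos(3*t)*exp(-2*t) - 4*exp(-2*t)*sin(3*t)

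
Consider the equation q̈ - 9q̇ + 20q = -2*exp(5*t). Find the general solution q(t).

Characteristic equation r² - 9r + 20 = 0 factors as (r - 4)(r - 5) = 0, so r = 4, 5.
Hence q_h = C1*exp(4*t) + C2*exp(5*t).
Since exp(5*t) solves the homogeneous equation (r = 5 is a root of multiplicity 1), multiply the trial by t. Try q_p = A*t*exp(5*t). Substituting into the equation and dividing by exp(5*t) gives A = -2, so q_p = -2*t*exp(5*t).

q = C1*exp(4*t) + C2*exp(5*t) - 2*t*exp(5*t)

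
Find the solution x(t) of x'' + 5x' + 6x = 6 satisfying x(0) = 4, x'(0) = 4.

Characteristic equation r² + 5r + 6 = 0 factors as (r + 3)(r + 2) = 0, so r = -3, -2.
Hence x_h = C1*exp(-3*t) + C2*exp(-2*t).
For the particular solution try x_p = A0. Substituting and matching coefficients of each power of t gives A0 = 1, so x_p = 1.
General solution: x = 1 + C1*exp(-3*t) + C2*exp(-2*t).
Apply the initial conditions: x(0) = 1 + C1 + C2 = 4 and x'(0) = -3*C1 - 2*C2 = 4. Solving gives C1 = -10, C2 = 13.

x = 1 - 10*exp(-3*t) + 13*exp(-2*t)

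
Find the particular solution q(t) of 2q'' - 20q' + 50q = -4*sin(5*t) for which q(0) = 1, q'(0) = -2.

q = -cos(5*t)/25 + 26*exp(5*t)/25 - 36*t*exp(5*t)/5

Divide through by 2: q'' - 10q' + 25q = -2*sin(5*t).
Characteristic equation r² - 10r + 25 = 0 has discriminant (-10)² - 4·(25) = 0, so r = 5 is a repeated root.
Hence q_h = (C1 + C2*t)*exp(5*t).
Try q_p = A*cos(5*t) + B*sin(5*t). Substituting and equating the coefficients of cos(5t) and sin(5t) gives A = -1/25, B = 0, so q_p = -cos(5*t)/25.
General solution: q = -cos(5*t)/25 + C1*exp(5*t) + C2*t*exp(5*t).
Apply the initial conditions: q(0) = -1/25 + C1 = 1 and q'(0) = C2 + 5*C1 = -2. Solving gives C1 = 26/25, C2 = -36/5.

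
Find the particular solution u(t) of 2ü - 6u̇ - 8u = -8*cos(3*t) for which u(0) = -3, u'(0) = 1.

Divide through by 2: u'' - 3u' - 4u = -4*cos(3*t).
Characteristic equation r² - 3r - 4 = 0 factors as (r - 4)(r + 1) = 0, so r = 4, -1.
Hence u_h = C1*exp(4*t) + C2*exp(-t).
Try u_p = A*cos(3*t) + B*sin(3*t). Substituting and equating the coefficients of cos(3t) and sin(3t) gives A = 26/125, B = 18/125, so u_p = 18*sin(3*t)/125 + 26*cos(3*t)/125.
General solution: u = 18*sin(3*t)/125 + 26*cos(3*t)/125 + C1*exp(4*t) + C2*exp(-t).
Apply the initial conditions: u(0) = 26/125 + C1 + C2 = -3 and u'(0) = 54/125 - C2 + 4*C1 = 1. Solving gives C1 = -66/125, C2 = -67/25.

u = -67*exp(-t)/25 - 66*exp(4*t)/125 + 18*sin(3*t)/125 + 26*cos(3*t)/125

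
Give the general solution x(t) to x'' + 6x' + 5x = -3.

Characteristic equation r² + 6r + 5 = 0 factors as (r + 5)(r + 1) = 0, so r = -5, -1.
Hence x_h = C1*exp(-5*t) + C2*exp(-t).
For the particular solution try x_p = A0. Substituting and matching coefficients of each power of t gives A0 = -3/5, so x_p = -3/5.

x = -3/5 + C1*exp(-5*t) + C2*exp(-t)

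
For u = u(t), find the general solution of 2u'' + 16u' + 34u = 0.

Divide through by 2: u'' + 8u' + 17u = 0.
Characteristic equation r² + 8r + 17 = 0 has discriminant (8)² - 4·(17) = -4 < 0, so r = -4 ± i.
Hence u_h = C1*cos(t)*exp(-4*t) + C2*exp(-4*t)*sin(t).

u = C1*cos(t)*exp(-4*t) + C2*exp(-4*t)*sin(t)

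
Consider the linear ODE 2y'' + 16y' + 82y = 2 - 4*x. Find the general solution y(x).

y = 57/1681 - 2*x/41 + C1*cos(5*x)*exp(-4*x) + C2*exp(-4*x)*sin(5*x)

Divide through by 2: y'' + 8y' + 41y = 1 - 2*x.
Characteristic equation r² + 8r + 41 = 0 has discriminant (8)² - 4·(41) = -100 < 0, so r = -4 ± 5i.
Hence y_h = C1*cos(5*x)*exp(-4*x) + C2*exp(-4*x)*sin(5*x).
For the particular solution try y_p = A0 + A1*x. Substituting and matching coefficients of each power of x gives A0 = 57/1681, A1 = -2/41, so y_p = 57/1681 - 2*x/41.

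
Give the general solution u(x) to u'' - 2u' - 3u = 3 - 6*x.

Characteristic equation r² - 2r - 3 = 0 factors as (r + 1)(r - 3) = 0, so r = -1, 3.
Hence u_h = C1*exp(-x) + C2*exp(3*x).
For the particular solution try u_p = A0 + A1*x. Substituting and matching coefficients of each power of x gives A0 = -7/3, A1 = 2, so u_p = -7/3 + 2*x.

u = -7/3 + 2*x + C1*exp(-x) + C2*exp(3*x)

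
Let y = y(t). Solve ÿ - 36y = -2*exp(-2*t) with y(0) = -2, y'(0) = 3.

y = -37*exp(6*t)/48 - 31*exp(-6*t)/24 + exp(-2*t)/16

Characteristic equation r² - 36 = 0 factors as (r - 6)(r + 6) = 0, so r = 6, -6.
Hence y_h = C1*exp(6*t) + C2*exp(-6*t).
Try y_p = A*exp(-2*t). Substituting into the equation and dividing by exp(-2*t) gives A = 1/16, so y_p = exp(-2*t)/16.
General solution: y = exp(-2*t)/16 + C1*exp(6*t) + C2*exp(-6*t).
Apply the initial conditions: y(0) = 1/16 + C1 + C2 = -2 and y'(0) = -1/8 - 6*C2 + 6*C1 = 3. Solving gives C1 = -37/48, C2 = -31/24.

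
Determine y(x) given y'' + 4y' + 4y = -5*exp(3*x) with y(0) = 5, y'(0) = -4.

Characteristic equation r² + 4r + 4 = 0 has discriminant (4)² - 4·(4) = 0, so r = -2 is a repeated root.
Hence y_h = (C1 + C2*x)*exp(-2*x).
Try y_p = A*exp(3*x). Substituting into the equation and dividing by exp(3*x) gives A = -1/5, so y_p = -exp(3*x)/5.
General solution: y = -exp(3*x)/5 + C1*exp(-2*x) + C2*x*exp(-2*x).
Apply the initial conditions: y(0) = -1/5 + C1 = 5 and y'(0) = -3/5 + C2 - 2*C1 = -4. Solving gives C1 = 26/5, C2 = 7.

y = -exp(3*x)/5 + 26*exp(-2*x)/5 + 7*x*exp(-2*x)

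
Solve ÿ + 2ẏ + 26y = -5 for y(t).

Characteristic equation r² + 2r + 26 = 0 has discriminant (2)² - 4·(26) = -100 < 0, so r = -1 ± 5i.
Hence y_h = C1*cos(5*t)*exp(-t) + C2*exp(-t)*sin(5*t).
For the particular solution try y_p = A0. Substituting and matching coefficients of each power of t gives A0 = -5/26, so y_p = -5/26.

y = -5/26 + C1*cos(5*t)*exp(-t) + C2*exp(-t)*sin(5*t)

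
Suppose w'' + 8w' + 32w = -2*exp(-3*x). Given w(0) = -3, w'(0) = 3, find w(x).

Characteristic equation r² + 8r + 32 = 0 has discriminant (8)² - 4·(32) = -64 < 0, so r = -4 ± 4i.
Hence w_h = C1*cos(4*x)*exp(-4*x) + C2*exp(-4*x)*sin(4*x).
Try w_p = A*exp(-3*x). Substituting into the equation and dividing by exp(-3*x) gives A = -2/17, so w_p = -2*exp(-3*x)/17.
General solution: w = -2*exp(-3*x)/17 + C1*cos(4*x)*exp(-4*x) + C2*exp(-4*x)*sin(4*x).
Apply the initial conditions: w(0) = -2/17 + C1 = -3 and w'(0) = 6/17 - 4*C1 + 4*C2 = 3. Solving gives C1 = -49/17, C2 = -151/68.

w = -2*exp(-3*x)/17 - 151*exp(-4*x)*sin(4*x)/68 - 49*cos(4*x)*exp(-4*x)/17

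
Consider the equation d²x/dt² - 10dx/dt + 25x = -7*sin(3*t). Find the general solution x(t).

x = -105*cos(3*t)/578 - 28*sin(3*t)/289 + C1*exp(5*t) + C2*t*exp(5*t)

Characteristic equation r² - 10r + 25 = 0 has discriminant (-10)² - 4·(25) = 0, so r = 5 is a repeated root.
Hence x_h = (C1 + C2*t)*exp(5*t).
Try x_p = A*cos(3*t) + B*sin(3*t). Substituting and equating the coefficients of cos(3t) and sin(3t) gives A = -105/578, B = -28/289, so x_p = -105*cos(3*t)/578 - 28*sin(3*t)/289.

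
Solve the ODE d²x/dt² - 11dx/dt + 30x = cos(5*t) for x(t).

Characteristic equation r² - 11r + 30 = 0 factors as (r - 5)(r - 6) = 0, so r = 5, 6.
Hence x_h = C1*exp(5*t) + C2*exp(6*t).
Try x_p = A*cos(5*t) + B*sin(5*t). Substituting and equating the coefficients of cos(5t) and sin(5t) gives A = 1/610, B = -11/610, so x_p = -11*sin(5*t)/610 + cos(5*t)/610.

x = -11*sin(5*t)/610 + cos(5*t)/610 + C1*exp(5*t) + C2*exp(6*t)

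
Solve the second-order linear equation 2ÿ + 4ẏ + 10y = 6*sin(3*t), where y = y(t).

y = -9*cos(3*t)/26 - 3*sin(3*t)/13 + C1*cos(2*t)*exp(-t) + C2*exp(-t)*sin(2*t)

Divide through by 2: y'' + 2y' + 5y = 3*sin(3*t).
Characteristic equation r² + 2r + 5 = 0 has discriminant (2)² - 4·(5) = -16 < 0, so r = -1 ± 2i.
Hence y_h = C1*cos(2*t)*exp(-t) + C2*exp(-t)*sin(2*t).
Try y_p = A*cos(3*t) + B*sin(3*t). Substituting and equating the coefficients of cos(3t) and sin(3t) gives A = -9/26, B = -3/13, so y_p = -9*cos(3*t)/26 - 3*sin(3*t)/13.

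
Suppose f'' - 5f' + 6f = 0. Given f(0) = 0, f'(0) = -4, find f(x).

f = -4*exp(3*x) + 4*exp(2*x)

Characteristic equation r² - 5r + 6 = 0 factors as (r - 3)(r - 2) = 0, so r = 3, 2.
Hence f_h = C1*exp(3*x) + C2*exp(2*x).
Apply the initial conditions: f(0) = C1 + C2 = 0 and f'(0) = 2*C2 + 3*C1 = -4. Solving gives C1 = -4, C2 = 4.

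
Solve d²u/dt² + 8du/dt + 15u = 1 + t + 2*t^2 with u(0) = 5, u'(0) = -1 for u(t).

u = 301/3375 - 863*exp(-5*t)/125 - 17*t/225 + 2*t**2/15 + 319*exp(-3*t)/27

Characteristic equation r² + 8r + 15 = 0 factors as (r + 5)(r + 3) = 0, so r = -5, -3.
Hence u_h = C1*exp(-5*t) + C2*exp(-3*t).
For the particular solution try u_p = A0 + A1*t + A2*t^2. Substituting and matching coefficients of each power of t gives A0 = 301/3375, A1 = -17/225, A2 = 2/15, so u_p = 301/3375 - 17*t/225 + 2*t^2/15.
General solution: u = 301/3375 - 17*t/225 + 2*t^2/15 + C1*exp(-5*t) + C2*exp(-3*t).
Apply the initial conditions: u(0) = 301/3375 + C1 + C2 = 5 and u'(0) = -17/225 - 5*C1 - 3*C2 = -1. Solving gives C1 = -863/125, C2 = 319/27.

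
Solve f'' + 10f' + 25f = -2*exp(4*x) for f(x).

f = -2*exp(4*x)/81 + C1*exp(-5*x) + C2*x*exp(-5*x)

Characteristic equation r² + 10r + 25 = 0 has discriminant (10)² - 4·(25) = 0, so r = -5 is a repeated root.
Hence f_h = (C1 + C2*x)*exp(-5*x).
Try f_p = A*exp(4*x). Substituting into the equation and dividing by exp(4*x) gives A = -2/81, so f_p = -2*exp(4*x)/81.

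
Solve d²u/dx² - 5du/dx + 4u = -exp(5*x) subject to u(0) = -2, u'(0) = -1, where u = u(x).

Characteristic equation r² - 5r + 4 = 0 factors as (r - 1)(r - 4) = 0, so r = 1, 4.
Hence u_h = C1*exp(x) + C2*exp(4*x).
Try u_p = A*exp(5*x). Substituting into the equation and dividing by exp(5*x) gives A = -1/4, so u_p = -exp(5*x)/4.
General solution: u = -exp(5*x)/4 + C1*exp(x) + C2*exp(4*x).
Apply the initial conditions: u(0) = -1/4 + C1 + C2 = -2 and u'(0) = -5/4 + C1 + 4*C2 = -1. Solving gives C1 = -29/12, C2 = 2/3.

u = -29*exp(x)/12 - exp(5*x)/4 + 2*exp(4*x)/3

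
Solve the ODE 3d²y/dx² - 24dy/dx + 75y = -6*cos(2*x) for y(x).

y = -42*cos(2*x)/697 + 32*sin(2*x)/697 + C1*cos(3*x)*exp(4*x) + C2*exp(4*x)*sin(3*x)

Divide through by 3: y'' - 8y' + 25y = -2*cos(2*x).
Characteristic equation r² - 8r + 25 = 0 has discriminant (-8)² - 4·(25) = -36 < 0, so r = 4 ± 3i.
Hence y_h = C1*cos(3*x)*exp(4*x) + C2*exp(4*x)*sin(3*x).
Try y_p = A*cos(2*x) + B*sin(2*x). Substituting and equating the coefficients of cos(2x) and sin(2x) gives A = -42/697, B = 32/697, so y_p = -42*cos(2*x)/697 + 32*sin(2*x)/697.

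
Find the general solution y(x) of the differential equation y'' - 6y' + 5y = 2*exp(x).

y = C1*exp(5*x) + C2*exp(x) - x*exp(x)/2

Characteristic equation r² - 6r + 5 = 0 factors as (r - 5)(r - 1) = 0, so r = 5, 1.
Hence y_h = C1*exp(5*x) + C2*exp(x).
Since exp(x) solves the homogeneous equation (r = 1 is a root of multiplicity 1), multiply the trial by x. Try y_p = A*x*exp(x). Substituting into the equation and dividing by exp(x) gives A = -1/2, so y_p = -x*exp(x)/2.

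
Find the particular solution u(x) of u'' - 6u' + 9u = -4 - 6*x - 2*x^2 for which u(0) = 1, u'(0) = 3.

u = -28/27 - 26*x/27 - 2*x**2/9 + 55*exp(3*x)/27 - 58*x*exp(3*x)/27

Characteristic equation r² - 6r + 9 = 0 has discriminant (-6)² - 4·(9) = 0, so r = 3 is a repeated root.
Hence u_h = (C1 + C2*x)*exp(3*x).
For the particular solution try u_p = A0 + A1*x + A2*x^2. Substituting and matching coefficients of each power of x gives A0 = -28/27, A1 = -26/27, A2 = -2/9, so u_p = -28/27 - 26*x/27 - 2*x^2/9.
General solution: u = -28/27 - 26*x/27 - 2*x^2/9 + C1*exp(3*x) + C2*x*exp(3*x).
Apply the initial conditions: u(0) = -28/27 + C1 = 1 and u'(0) = -26/27 + C2 + 3*C1 = 3. Solving gives C1 = 55/27, C2 = -58/27.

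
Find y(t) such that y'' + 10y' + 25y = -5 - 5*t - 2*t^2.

Characteristic equation r² + 10r + 25 = 0 has discriminant (10)² - 4·(25) = 0, so r = -5 is a repeated root.
Hence y_h = (C1 + C2*t)*exp(-5*t).
For the particular solution try y_p = A0 + A1*t + A2*t^2. Substituting and matching coefficients of each power of t gives A0 = -87/625, A1 = -17/125, A2 = -2/25, so y_p = -87/625 - 17*t/125 - 2*t^2/25.

y = -87/625 - 17*t/125 - 2*t**2/25 + C1*exp(-5*t) + C2*t*exp(-5*t)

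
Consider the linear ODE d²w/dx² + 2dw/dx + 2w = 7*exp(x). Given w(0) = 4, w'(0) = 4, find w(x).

w = 7*exp(x)/5 + 13*cos(x)*exp(-x)/5 + 26*exp(-x)*sin(x)/5

Characteristic equation r² + 2r + 2 = 0 has discriminant (2)² - 4·(2) = -4 < 0, so r = -1 ± i.
Hence w_h = C1*cos(x)*exp(-x) + C2*exp(-x)*sin(x).
Try w_p = A*exp(x). Substituting into the equation and dividing by exp(x) gives A = 7/5, so w_p = 7*exp(x)/5.
General solution: w = 7*exp(x)/5 + C1*cos(x)*exp(-x) + C2*exp(-x)*sin(x).
Apply the initial conditions: w(0) = 7/5 + C1 = 4 and w'(0) = 7/5 + C2 - C1 = 4. Solving gives C1 = 13/5, C2 = 26/5.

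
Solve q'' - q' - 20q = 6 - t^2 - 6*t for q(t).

Characteristic equation r² - r - 20 = 0 factors as (r - 5)(r + 4) = 0, so r = 5, -4.
Hence q_h = C1*exp(5*t) + C2*exp(-4*t).
For the particular solution try q_p = A0 + A1*t + A2*t^2. Substituting and matching coefficients of each power of t gives A0 = -1239/4000, A1 = 59/200, A2 = 1/20, so q_p = -1239/4000 + t^2/20 + 59*t/200.

q = -1239/4000 + t**2/20 + 59*t/200 + C1*exp(5*t) + C2*exp(-4*t)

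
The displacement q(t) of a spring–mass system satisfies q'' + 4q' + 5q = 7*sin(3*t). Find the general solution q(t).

Characteristic equation r² + 4r + 5 = 0 has discriminant (4)² - 4·(5) = -4 < 0, so r = -2 ± i.
Hence q_h = C1*cos(t)*exp(-2*t) + C2*exp(-2*t)*sin(t).
Try q_p = A*cos(3*t) + B*sin(3*t). Substituting and equating the coefficients of cos(3t) and sin(3t) gives A = -21/40, B = -7/40, so q_p = -21*cos(3*t)/40 - 7*sin(3*t)/40.

q = -21*cos(3*t)/40 - 7*sin(3*t)/40 + C1*cos(t)*exp(-2*t) + C2*exp(-2*t)*sin(t)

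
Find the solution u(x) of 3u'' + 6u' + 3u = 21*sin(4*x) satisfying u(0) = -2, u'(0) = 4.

u = -522*exp(-x)/289 - 105*sin(4*x)/289 - 56*cos(4*x)/289 + 62*x*exp(-x)/17

Divide through by 3: u'' + 2u' + u = 7*sin(4*x).
Characteristic equation r² + 2r + 1 = 0 has discriminant (2)² - 4·(1) = 0, so r = -1 is a repeated root.
Hence u_h = (C1 + C2*x)*exp(-x).
Try u_p = A*cos(4*x) + B*sin(4*x). Substituting and equating the coefficients of cos(4x) and sin(4x) gives A = -56/289, B = -105/289, so u_p = -105*sin(4*x)/289 - 56*cos(4*x)/289.
General solution: u = -105*sin(4*x)/289 - 56*cos(4*x)/289 + C1*exp(-x) + C2*x*exp(-x).
Apply the initial conditions: u(0) = -56/289 + C1 = -2 and u'(0) = -420/289 + C2 - C1 = 4. Solving gives C1 = -522/289, C2 = 62/17.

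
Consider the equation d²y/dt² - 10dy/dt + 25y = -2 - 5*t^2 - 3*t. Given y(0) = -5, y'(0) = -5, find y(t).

Characteristic equation r² - 10r + 25 = 0 has discriminant (-10)² - 4·(25) = 0, so r = 5 is a repeated root.
Hence y_h = (C1 + C2*t)*exp(5*t).
For the particular solution try y_p = A0 + A1*t + A2*t^2. Substituting and matching coefficients of each power of t gives A0 = -22/125, A1 = -7/25, A2 = -1/5, so y_p = -22/125 - 7*t/25 - t^2/5.
General solution: y = -22/125 - 7*t/25 - t^2/5 + C1*exp(5*t) + C2*t*exp(5*t).
Apply the initial conditions: y(0) = -22/125 + C1 = -5 and y'(0) = -7/25 + C2 + 5*C1 = -5. Solving gives C1 = -603/125, C2 = 97/5.

y = -22/125 - 603*exp(5*t)/125 - 7*t/25 - t**2/5 + 97*t*exp(5*t)/5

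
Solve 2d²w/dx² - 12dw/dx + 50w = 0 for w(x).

Divide through by 2: w'' - 6w' + 25w = 0.
Characteristic equation r² - 6r + 25 = 0 has discriminant (-6)² - 4·(25) = -64 < 0, so r = 3 ± 4i.
Hence w_h = C1*cos(4*x)*exp(3*x) + C2*exp(3*x)*sin(4*x).

w = C1*cos(4*x)*exp(3*x) + C2*exp(3*x)*sin(4*x)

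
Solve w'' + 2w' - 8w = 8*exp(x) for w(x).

w = -8*exp(x)/5 + C1*exp(2*x) + C2*exp(-4*x)

Characteristic equation r² + 2r - 8 = 0 factors as (r - 2)(r + 4) = 0, so r = 2, -4.
Hence w_h = C1*exp(2*x) + C2*exp(-4*x).
Try w_p = A*exp(x). Substituting into the equation and dividing by exp(x) gives A = -8/5, so w_p = -8*exp(x)/5.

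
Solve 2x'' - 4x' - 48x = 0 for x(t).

Divide through by 2: x'' - 2x' - 24x = 0.
Characteristic equation r² - 2r - 24 = 0 factors as (r - 6)(r + 4) = 0, so r = 6, -4.
Hence x_h = C1*exp(6*t) + C2*exp(-4*t).

x = C1*exp(6*t) + C2*exp(-4*t)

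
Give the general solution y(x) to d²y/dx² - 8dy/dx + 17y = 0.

y = C1*cos(x)*exp(4*x) + C2*exp(4*x)*sin(x)

Characteristic equation r² - 8r + 17 = 0 has discriminant (-8)² - 4·(17) = -4 < 0, so r = 4 ± i.
Hence y_h = C1*cos(x)*exp(4*x) + C2*exp(4*x)*sin(x).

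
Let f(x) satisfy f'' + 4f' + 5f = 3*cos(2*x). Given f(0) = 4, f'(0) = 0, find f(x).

Characteristic equation r² + 4r + 5 = 0 has discriminant (4)² - 4·(5) = -4 < 0, so r = -2 ± i.
Hence f_h = C1*cos(x)*exp(-2*x) + C2*exp(-2*x)*sin(x).
Try f_p = A*cos(2*x) + B*sin(2*x). Substituting and equating the coefficients of cos(2x) and sin(2x) gives A = 3/65, B = 24/65, so f_p = 3*cos(2*x)/65 + 24*sin(2*x)/65.
General solution: f = 3*cos(2*x)/65 + 24*sin(2*x)/65 + C1*cos(x)*exp(-2*x) + C2*exp(-2*x)*sin(x).
Apply the initial conditions: f(0) = 3/65 + C1 = 4 and f'(0) = 48/65 + C2 - 2*C1 = 0. Solving gives C1 = 257/65, C2 = 466/65.

f = 3*cos(2*x)/65 + 24*sin(2*x)/65 + 257*cos(x)*exp(-2*x)/65 + 466*exp(-2*x)*sin(x)/65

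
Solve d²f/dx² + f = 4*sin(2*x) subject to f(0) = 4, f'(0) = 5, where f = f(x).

Characteristic equation r² + 1 = 0 has discriminant (0)² - 4·(1) = -4 < 0, so r = ± i.
Hence f_h = C1*cos(x) + C2*sin(x).
Try f_p = A*cos(2*x) + B*sin(2*x). Substituting and equating the coefficients of cos(2x) and sin(2x) gives A = 0, B = -4/3, so f_p = -4*sin(2*x)/3.
General solution: f = -4*sin(2*x)/3 + C1*cos(x) + C2*sin(x).
Apply the initial conditions: f(0) = C1 = 4 and f'(0) = -8/3 + C2 = 5. Solving gives C1 = 4, C2 = 23/3.

f = 4*cos(x) - 4*sin(2*x)/3 + 23*sin(x)/3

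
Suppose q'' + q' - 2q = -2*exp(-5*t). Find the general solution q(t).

Characteristic equation r² + r - 2 = 0 factors as (r + 2)(r - 1) = 0, so r = -2, 1.
Hence q_h = C1*exp(-2*t) + C2*exp(t).
Try q_p = A*exp(-5*t). Substituting into the equation and dividing by exp(-5*t) gives A = -1/9, so q_p = -exp(-5*t)/9.

q = -exp(-5*t)/9 + C1*exp(-2*t) + C2*exp(t)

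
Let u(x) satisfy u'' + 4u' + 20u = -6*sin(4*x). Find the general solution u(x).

u = -3*sin(4*x)/34 + 6*cos(4*x)/17 + C1*cos(4*x)*exp(-2*x) + C2*exp(-2*x)*sin(4*x)

Characteristic equation r² + 4r + 20 = 0 has discriminant (4)² - 4·(20) = -64 < 0, so r = -2 ± 4i.
Hence u_h = C1*cos(4*x)*exp(-2*x) + C2*exp(-2*x)*sin(4*x).
Try u_p = A*cos(4*x) + B*sin(4*x). Substituting and equating the coefficients of cos(4x) and sin(4x) gives A = 6/17, B = -3/34, so u_p = -3*sin(4*x)/34 + 6*cos(4*x)/17.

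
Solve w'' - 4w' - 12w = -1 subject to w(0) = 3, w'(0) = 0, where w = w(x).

w = 1/12 + 35*exp(-2*x)/16 + 35*exp(6*x)/48

Characteristic equation r² - 4r - 12 = 0 factors as (r + 2)(r - 6) = 0, so r = -2, 6.
Hence w_h = C1*exp(-2*x) + C2*exp(6*x).
For the particular solution try w_p = A0. Substituting and matching coefficients of each power of x gives A0 = 1/12, so w_p = 1/12.
General solution: w = 1/12 + C1*exp(-2*x) + C2*exp(6*x).
Apply the initial conditions: w(0) = 1/12 + C1 + C2 = 3 and w'(0) = -2*C1 + 6*C2 = 0. Solving gives C1 = 35/16, C2 = 35/48.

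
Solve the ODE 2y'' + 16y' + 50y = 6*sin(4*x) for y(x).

y = -96*cos(4*x)/1105 + 27*sin(4*x)/1105 + C1*cos(3*x)*exp(-4*x) + C2*exp(-4*x)*sin(3*x)

Divide through by 2: y'' + 8y' + 25y = 3*sin(4*x).
Characteristic equation r² + 8r + 25 = 0 has discriminant (8)² - 4·(25) = -36 < 0, so r = -4 ± 3i.
Hence y_h = C1*cos(3*x)*exp(-4*x) + C2*exp(-4*x)*sin(3*x).
Try y_p = A*cos(4*x) + B*sin(4*x). Substituting and equating the coefficients of cos(4x) and sin(4x) gives A = -96/1105, B = 27/1105, so y_p = -96*cos(4*x)/1105 + 27*sin(4*x)/1105.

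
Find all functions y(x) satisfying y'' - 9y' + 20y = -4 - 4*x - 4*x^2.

y = -351/1000 - 19*x/50 - x**2/5 + C1*exp(4*x) + C2*exp(5*x)

Characteristic equation r² - 9r + 20 = 0 factors as (r - 4)(r - 5) = 0, so r = 4, 5.
Hence y_h = C1*exp(4*x) + C2*exp(5*x).
For the particular solution try y_p = A0 + A1*x + A2*x^2. Substituting and matching coefficients of each power of x gives A0 = -351/1000, A1 = -19/50, A2 = -1/5, so y_p = -351/1000 - 19*x/50 - x^2/5.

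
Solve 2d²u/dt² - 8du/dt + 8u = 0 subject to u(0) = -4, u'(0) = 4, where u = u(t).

Divide through by 2: u'' - 4u' + 4u = 0.
Characteristic equation r² - 4r + 4 = 0 has discriminant (-4)² - 4·(4) = 0, so r = 2 is a repeated root.
Hence u_h = (C1 + C2*t)*exp(2*t).
Apply the initial conditions: u(0) = C1 = -4 and u'(0) = C2 + 2*C1 = 4. Solving gives C1 = -4, C2 = 12.

u = -4*exp(2*t) + 12*t*exp(2*t)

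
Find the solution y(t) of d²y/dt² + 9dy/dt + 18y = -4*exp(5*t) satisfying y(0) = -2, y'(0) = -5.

y = -11*exp(-3*t)/2 - exp(5*t)/22 + 39*exp(-6*t)/11

Characteristic equation r² + 9r + 18 = 0 factors as (r + 6)(r + 3) = 0, so r = -6, -3.
Hence y_h = C1*exp(-6*t) + C2*exp(-3*t).
Try y_p = A*exp(5*t). Substituting into the equation and dividing by exp(5*t) gives A = -1/22, so y_p = -exp(5*t)/22.
General solution: y = -exp(5*t)/22 + C1*exp(-6*t) + C2*exp(-3*t).
Apply the initial conditions: y(0) = -1/22 + C1 + C2 = -2 and y'(0) = -5/22 - 6*C1 - 3*C2 = -5. Solving gives C1 = 39/11, C2 = -11/2.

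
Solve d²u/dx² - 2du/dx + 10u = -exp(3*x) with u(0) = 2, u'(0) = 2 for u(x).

u = -exp(3*x)/13 + 2*exp(x)*sin(3*x)/39 + 27*cos(3*x)*exp(x)/13

Characteristic equation r² - 2r + 10 = 0 has discriminant (-2)² - 4·(10) = -36 < 0, so r = 1 ± 3i.
Hence u_h = C1*cos(3*x)*exp(x) + C2*exp(x)*sin(3*x).
Try u_p = A*exp(3*x). Substituting into the equation and dividing by exp(3*x) gives A = -1/13, so u_p = -exp(3*x)/13.
General solution: u = -exp(3*x)/13 + C1*cos(3*x)*exp(x) + C2*exp(x)*sin(3*x).
Apply the initial conditions: u(0) = -1/13 + C1 = 2 and u'(0) = -3/13 + C1 + 3*C2 = 2. Solving gives C1 = 27/13, C2 = 2/39.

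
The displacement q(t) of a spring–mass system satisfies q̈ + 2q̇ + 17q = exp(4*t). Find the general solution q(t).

q = exp(4*t)/41 + C1*cos(4*t)*exp(-t) + C2*exp(-t)*sin(4*t)

Characteristic equation r² + 2r + 17 = 0 has discriminant (2)² - 4·(17) = -64 < 0, so r = -1 ± 4i.
Hence q_h = C1*cos(4*t)*exp(-t) + C2*exp(-t)*sin(4*t).
Try q_p = A*exp(4*t). Substituting into the equation and dividing by exp(4*t) gives A = 1/41, so q_p = exp(4*t)/41.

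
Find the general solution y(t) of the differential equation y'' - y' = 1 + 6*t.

Characteristic equation r² - r = 0 factors as (r - 1)r = 0, so r = 1, 0.
Hence y_h = C1*exp(t) + C2.
Since 0 is a characteristic root (multiplicity 1), multiply the polynomial trial by t: try y_p = t*(A0 + A1*t). Substituting and matching coefficients of each power of t gives A0 = -7, A1 = -3, so y_p = -7*t - 3*t^2.

y = C2 - 7*t - 3*t**2 + C1*exp(t)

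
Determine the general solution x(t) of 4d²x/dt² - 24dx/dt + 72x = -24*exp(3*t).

x = -2*exp(3*t)/3 + C1*cos(3*t)*exp(3*t) + C2*exp(3*t)*sin(3*t)

Divide through by 4: x'' - 6x' + 18x = -6*exp(3*t).
Characteristic equation r² - 6r + 18 = 0 has discriminant (-6)² - 4·(18) = -36 < 0, so r = 3 ± 3i.
Hence x_h = C1*cos(3*t)*exp(3*t) + C2*exp(3*t)*sin(3*t).
Try x_p = A*exp(3*t). Substituting into the equation and dividing by exp(3*t) gives A = -2/3, so x_p = -2*exp(3*t)/3.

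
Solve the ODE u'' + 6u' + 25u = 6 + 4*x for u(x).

u = 126/625 + 4*x/25 + C1*cos(4*x)*exp(-3*x) + C2*exp(-3*x)*sin(4*x)

Characteristic equation r² + 6r + 25 = 0 has discriminant (6)² - 4·(25) = -64 < 0, so r = -3 ± 4i.
Hence u_h = C1*cos(4*x)*exp(-3*x) + C2*exp(-3*x)*sin(4*x).
For the particular solution try u_p = A0 + A1*x. Substituting and matching coefficients of each power of x gives A0 = 126/625, A1 = 4/25, so u_p = 126/625 + 4*x/25.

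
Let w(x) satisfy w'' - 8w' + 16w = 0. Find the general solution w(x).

w = C1*exp(4*x) + C2*x*exp(4*x)

Characteristic equation r² - 8r + 16 = 0 has discriminant (-8)² - 4·(16) = 0, so r = 4 is a repeated root.
Hence w_h = (C1 + C2*x)*exp(4*x).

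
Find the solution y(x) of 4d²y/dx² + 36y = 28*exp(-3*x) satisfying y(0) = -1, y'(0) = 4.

y = -25*cos(3*x)/18 + 7*exp(-3*x)/18 + 31*sin(3*x)/18

Divide through by 4: y'' + 9y = 7*exp(-3*x).
Characteristic equation r² + 9 = 0 has discriminant (0)² - 4·(9) = -36 < 0, so r = ± 3i.
Hence y_h = C1*cos(3*x) + C2*sin(3*x).
Try y_p = A*exp(-3*x). Substituting into the equation and dividing by exp(-3*x) gives A = 7/18, so y_p = 7*exp(-3*x)/18.
General solution: y = 7*exp(-3*x)/18 + C1*cos(3*x) + C2*sin(3*x).
Apply the initial conditions: y(0) = 7/18 + C1 = -1 and y'(0) = -7/6 + 3*C2 = 4. Solving gives C1 = -25/18, C2 = 31/18.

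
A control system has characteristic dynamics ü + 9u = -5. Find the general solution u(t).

u = -5/9 + C1*cos(3*t) + C2*sin(3*t)

Characteristic equation r² + 9 = 0 has discriminant (0)² - 4·(9) = -36 < 0, so r = ± 3i.
Hence u_h = C1*cos(3*t) + C2*sin(3*t).
For the particular solution try u_p = A0. Substituting and matching coefficients of each power of t gives A0 = -5/9, so u_p = -5/9.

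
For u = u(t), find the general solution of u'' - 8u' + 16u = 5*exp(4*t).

Characteristic equation r² - 8r + 16 = 0 has discriminant (-8)² - 4·(16) = 0, so r = 4 is a repeated root.
Hence u_h = (C1 + C2*t)*exp(4*t).
Since exp(4*t) solves the homogeneous equation (r = 4 is a root of multiplicity 2), multiply the trial by t^2. Try u_p = A*t^2*exp(4*t). Substituting into the equation and dividing by exp(4*t) gives A = 5/2, so u_p = 5*t^2*exp(4*t)/2.

u = C1*exp(4*t) + 5*t**2*exp(4*t)/2 + C2*t*exp(4*t)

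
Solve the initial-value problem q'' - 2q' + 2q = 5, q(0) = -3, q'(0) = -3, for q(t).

Characteristic equation r² - 2r + 2 = 0 has discriminant (-2)² - 4·(2) = -4 < 0, so r = 1 ± i.
Hence q_h = C1*cos(t)*exp(t) + C2*exp(t)*sin(t).
For the particular solution try q_p = A0. Substituting and matching coefficients of each power of t gives A0 = 5/2, so q_p = 5/2.
General solution: q = 5/2 + C1*cos(t)*exp(t) + C2*exp(t)*sin(t).
Apply the initial conditions: q(0) = 5/2 + C1 = -3 and q'(0) = C1 + C2 = -3. Solving gives C1 = -11/2, C2 = 5/2.

q = 5/2 - 11*cos(t)*exp(t)/2 + 5*exp(t)*sin(t)/2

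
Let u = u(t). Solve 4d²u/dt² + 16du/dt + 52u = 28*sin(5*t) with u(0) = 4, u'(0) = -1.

u = -35*cos(5*t)/136 - 21*sin(5*t)/136 + 579*cos(3*t)*exp(-2*t)/136 + 1127*exp(-2*t)*sin(3*t)/408

Divide through by 4: u'' + 4u' + 13u = 7*sin(5*t).
Characteristic equation r² + 4r + 13 = 0 has discriminant (4)² - 4·(13) = -36 < 0, so r = -2 ± 3i.
Hence u_h = C1*cos(3*t)*exp(-2*t) + C2*exp(-2*t)*sin(3*t).
Try u_p = A*cos(5*t) + B*sin(5*t). Substituting and equating the coefficients of cos(5t) and sin(5t) gives A = -35/136, B = -21/136, so u_p = -35*cos(5*t)/136 - 21*sin(5*t)/136.
General solution: u = -35*cos(5*t)/136 - 21*sin(5*t)/136 + C1*cos(3*t)*exp(-2*t) + C2*exp(-2*t)*sin(3*t).
Apply the initial conditions: u(0) = -35/136 + C1 = 4 and u'(0) = -105/136 - 2*C1 + 3*C2 = -1. Solving gives C1 = 579/136, C2 = 1127/408.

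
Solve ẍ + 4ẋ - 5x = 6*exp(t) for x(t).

x = C1*exp(t) + C2*exp(-5*t) + t*exp(t)

Characteristic equation r² + 4r - 5 = 0 factors as (r - 1)(r + 5) = 0, so r = 1, -5.
Hence x_h = C1*exp(t) + C2*exp(-5*t).
Since exp(t) solves the homogeneous equation (r = 1 is a root of multiplicity 1), multiply the trial by t. Try x_p = A*t*exp(t). Substituting into the equation and dividing by exp(t) gives A = 1, so x_p = t*exp(t).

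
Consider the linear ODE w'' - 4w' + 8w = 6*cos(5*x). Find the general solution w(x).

w = -120*sin(5*x)/689 - 102*cos(5*x)/689 + C1*cos(2*x)*exp(2*x) + C2*exp(2*x)*sin(2*x)

Characteristic equation r² - 4r + 8 = 0 has discriminant (-4)² - 4·(8) = -16 < 0, so r = 2 ± 2i.
Hence w_h = C1*cos(2*x)*exp(2*x) + C2*exp(2*x)*sin(2*x).
Try w_p = A*cos(5*x) + B*sin(5*x). Substituting and equating the coefficients of cos(5x) and sin(5x) gives A = -102/689, B = -120/689, so w_p = -120*sin(5*x)/689 - 102*cos(5*x)/689.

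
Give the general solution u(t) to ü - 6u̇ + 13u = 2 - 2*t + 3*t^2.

u = 320/2197 + 3*t**2/13 + 10*t/169 + C1*cos(2*t)*exp(3*t) + C2*exp(3*t)*sin(2*t)

Characteristic equation r² - 6r + 13 = 0 has discriminant (-6)² - 4·(13) = -16 < 0, so r = 3 ± 2i.
Hence u_h = C1*cos(2*t)*exp(3*t) + C2*exp(3*t)*sin(2*t).
For the particular solution try u_p = A0 + A1*t + A2*t^2. Substituting and matching coefficients of each power of t gives A0 = 320/2197, A1 = 10/169, A2 = 3/13, so u_p = 320/2197 + 3*t^2/13 + 10*t/169.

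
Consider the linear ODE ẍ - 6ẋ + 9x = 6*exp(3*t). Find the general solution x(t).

x = C1*exp(3*t) + 3*t**2*exp(3*t) + C2*t*exp(3*t)

Characteristic equation r² - 6r + 9 = 0 has discriminant (-6)² - 4·(9) = 0, so r = 3 is a repeated root.
Hence x_h = (C1 + C2*t)*exp(3*t).
Since exp(3*t) solves the homogeneous equation (r = 3 is a root of multiplicity 2), multiply the trial by t^2. Try x_p = A*t^2*exp(3*t). Substituting into the equation and dividing by exp(3*t) gives A = 3, so x_p = 3*t^2*exp(3*t).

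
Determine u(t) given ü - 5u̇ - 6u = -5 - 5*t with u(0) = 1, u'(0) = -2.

Characteristic equation r² - 5r - 6 = 0 factors as (r + 1)(r - 6) = 0, so r = -1, 6.
Hence u_h = C1*exp(-t) + C2*exp(6*t).
For the particular solution try u_p = A0 + A1*t. Substituting and matching coefficients of each power of t gives A0 = 5/36, A1 = 5/6, so u_p = 5/36 + 5*t/6.
General solution: u = 5/36 + 5*t/6 + C1*exp(-t) + C2*exp(6*t).
Apply the initial conditions: u(0) = 5/36 + C1 + C2 = 1 and u'(0) = 5/6 - C1 + 6*C2 = -2. Solving gives C1 = 8/7, C2 = -71/252.

u = 5/36 - 71*exp(6*t)/252 + 5*t/6 + 8*exp(-t)/7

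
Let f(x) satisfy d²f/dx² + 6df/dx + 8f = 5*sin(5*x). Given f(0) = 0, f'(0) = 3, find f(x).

f = -150*cos(5*x)/1189 - 85*sin(5*x)/1189 - 74*exp(-4*x)/41 + 56*exp(-2*x)/29

Characteristic equation r² + 6r + 8 = 0 factors as (r + 2)(r + 4) = 0, so r = -2, -4.
Hence f_h = C1*exp(-2*x) + C2*exp(-4*x).
Try f_p = A*cos(5*x) + B*sin(5*x). Substituting and equating the coefficients of cos(5x) and sin(5x) gives A = -150/1189, B = -85/1189, so f_p = -150*cos(5*x)/1189 - 85*sin(5*x)/1189.
General solution: f = -150*cos(5*x)/1189 - 85*sin(5*x)/1189 + C1*exp(-2*x) + C2*exp(-4*x).
Apply the initial conditions: f(0) = -150/1189 + C1 + C2 = 0 and f'(0) = -425/1189 - 4*C2 - 2*C1 = 3. Solving gives C1 = 56/29, C2 = -74/41.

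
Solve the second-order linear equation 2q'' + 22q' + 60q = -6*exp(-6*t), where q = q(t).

Divide through by 2: q'' + 11q' + 30q = -3*exp(-6*t).
Characteristic equation r² + 11r + 30 = 0 factors as (r + 6)(r + 5) = 0, so r = -6, -5.
Hence q_h = C1*exp(-6*t) + C2*exp(-5*t).
Since exp(-6*t) solves the homogeneous equation (r = -6 is a root of multiplicity 1), multiply the trial by t. Try q_p = A*t*exp(-6*t). Substituting into the equation and dividing by exp(-6*t) gives A = 3, so q_p = 3*t*exp(-6*t).

q = C1*exp(-6*t) + C2*exp(-5*t) + 3*t*exp(-6*t)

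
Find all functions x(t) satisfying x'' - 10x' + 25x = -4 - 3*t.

x = -26/125 - 3*t/25 + C1*exp(5*t) + C2*t*exp(5*t)

Characteristic equation r² - 10r + 25 = 0 has discriminant (-10)² - 4·(25) = 0, so r = 5 is a repeated root.
Hence x_h = (C1 + C2*t)*exp(5*t).
For the particular solution try x_p = A0 + A1*t. Substituting and matching coefficients of each power of t gives A0 = -26/125, A1 = -3/25, so x_p = -26/125 - 3*t/25.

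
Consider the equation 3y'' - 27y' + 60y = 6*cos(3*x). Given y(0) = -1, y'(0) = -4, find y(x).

y = -33*exp(4*x)/25 - 27*sin(3*x)/425 + 5*exp(5*x)/17 + 11*cos(3*x)/425

Divide through by 3: y'' - 9y' + 20y = 2*cos(3*x).
Characteristic equation r² - 9r + 20 = 0 factors as (r - 5)(r - 4) = 0, so r = 5, 4.
Hence y_h = C1*exp(5*x) + C2*exp(4*x).
Try y_p = A*cos(3*x) + B*sin(3*x). Substituting and equating the coefficients of cos(3x) and sin(3x) gives A = 11/425, B = -27/425, so y_p = -27*sin(3*x)/425 + 11*cos(3*x)/425.
General solution: y = -27*sin(3*x)/425 + 11*cos(3*x)/425 + C1*exp(5*x) + C2*exp(4*x).
Apply the initial conditions: y(0) = 11/425 + C1 + C2 = -1 and y'(0) = -81/425 + 4*C2 + 5*C1 = -4. Solving gives C1 = 5/17, C2 = -33/25.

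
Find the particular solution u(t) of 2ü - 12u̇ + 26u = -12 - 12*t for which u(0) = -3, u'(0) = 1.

u = -114/169 - 6*t/13 - 393*cos(2*t)*exp(3*t)/169 + 713*exp(3*t)*sin(2*t)/169

Divide through by 2: u'' - 6u' + 13u = -6 - 6*t.
Characteristic equation r² - 6r + 13 = 0 has discriminant (-6)² - 4·(13) = -16 < 0, so r = 3 ± 2i.
Hence u_h = C1*cos(2*t)*exp(3*t) + C2*exp(3*t)*sin(2*t).
For the particular solution try u_p = A0 + A1*t. Substituting and matching coefficients of each power of t gives A0 = -114/169, A1 = -6/13, so u_p = -114/169 - 6*t/13.
General solution: u = -114/169 - 6*t/13 + C1*cos(2*t)*exp(3*t) + C2*exp(3*t)*sin(2*t).
Apply the initial conditions: u(0) = -114/169 + C1 = -3 and u'(0) = -6/13 + 2*C2 + 3*C1 = 1. Solving gives C1 = -393/169, C2 = 713/169.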